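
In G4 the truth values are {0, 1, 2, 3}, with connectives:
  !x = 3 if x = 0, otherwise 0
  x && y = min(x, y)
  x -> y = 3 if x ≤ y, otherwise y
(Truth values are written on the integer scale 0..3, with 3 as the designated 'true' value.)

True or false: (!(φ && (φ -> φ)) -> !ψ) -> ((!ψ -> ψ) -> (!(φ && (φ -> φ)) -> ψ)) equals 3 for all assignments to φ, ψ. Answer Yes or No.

Yes

φ = 0, ψ = 0 ↦ 3
φ = 0, ψ = 1 ↦ 3
φ = 0, ψ = 2 ↦ 3
φ = 0, ψ = 3 ↦ 3
φ = 1, ψ = 0 ↦ 3
φ = 1, ψ = 1 ↦ 3
φ = 1, ψ = 2 ↦ 3
φ = 1, ψ = 3 ↦ 3
φ = 2, ψ = 0 ↦ 3
φ = 2, ψ = 1 ↦ 3
φ = 2, ψ = 2 ↦ 3
φ = 2, ψ = 3 ↦ 3
φ = 3, ψ = 0 ↦ 3
φ = 3, ψ = 1 ↦ 3
φ = 3, ψ = 2 ↦ 3
φ = 3, ψ = 3 ↦ 3
Every assignment gives a value ≥ 3.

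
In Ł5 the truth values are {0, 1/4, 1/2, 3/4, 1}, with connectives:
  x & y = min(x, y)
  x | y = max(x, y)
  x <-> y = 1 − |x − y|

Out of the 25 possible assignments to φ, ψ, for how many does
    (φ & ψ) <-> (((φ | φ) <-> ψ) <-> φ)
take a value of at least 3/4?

13

value 1: 9 assignments (counts)
value 3/4: 4 assignments (counts)
value 1/2: 8 assignments
value 1/4: 2 assignments
value 0: 2 assignments
So 13 of the 25 assignments meet the threshold.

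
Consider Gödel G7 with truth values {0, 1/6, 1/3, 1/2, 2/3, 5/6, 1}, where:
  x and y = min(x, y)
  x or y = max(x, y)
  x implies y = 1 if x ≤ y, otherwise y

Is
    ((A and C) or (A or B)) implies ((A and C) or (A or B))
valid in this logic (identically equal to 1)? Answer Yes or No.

Yes

At A = 1/2, B = 5/6, C = 1/6, for instance:
A and C = 1/2 and 1/6 = 1/6
A or B = 1/2 or 5/6 = 5/6
(A and C) or (A or B) = 1/6 or 5/6 = 5/6
((A and C) or (A or B)) implies ((A and C) or (A or B)) = 5/6 implies 5/6 = 1
and checking the remaining 342 assignments likewise gives ≥ 1 in every case.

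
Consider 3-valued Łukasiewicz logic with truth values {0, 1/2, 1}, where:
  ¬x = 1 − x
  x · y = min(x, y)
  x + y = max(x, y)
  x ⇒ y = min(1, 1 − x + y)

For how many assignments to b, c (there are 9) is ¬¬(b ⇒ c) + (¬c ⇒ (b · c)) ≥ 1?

b = 0, c = 0 ↦ 1  ≥
b = 0, c = 1/2 ↦ 1  ≥
b = 0, c = 1 ↦ 1  ≥
b = 1/2, c = 0 ↦ 1/2  <
b = 1/2, c = 1/2 ↦ 1  ≥
b = 1/2, c = 1 ↦ 1  ≥
b = 1, c = 0 ↦ 0  <
b = 1, c = 1/2 ↦ 1  ≥
b = 1, c = 1 ↦ 1  ≥
So 7 of the 9 assignments meet the threshold.

7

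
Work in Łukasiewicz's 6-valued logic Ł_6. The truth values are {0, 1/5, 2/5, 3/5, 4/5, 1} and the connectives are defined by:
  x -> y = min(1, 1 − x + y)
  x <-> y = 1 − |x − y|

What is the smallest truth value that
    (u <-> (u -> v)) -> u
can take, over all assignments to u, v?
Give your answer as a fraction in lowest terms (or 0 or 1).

3/5

Take u = 2/5, v = 0:
u -> v = 2/5 -> 0 = 3/5
u <-> (u -> v) = 2/5 <-> 3/5 = 4/5
(u <-> (u -> v)) -> u = 4/5 -> 2/5 = 3/5
No assignment yields a value below 3/5, so this is the minimum.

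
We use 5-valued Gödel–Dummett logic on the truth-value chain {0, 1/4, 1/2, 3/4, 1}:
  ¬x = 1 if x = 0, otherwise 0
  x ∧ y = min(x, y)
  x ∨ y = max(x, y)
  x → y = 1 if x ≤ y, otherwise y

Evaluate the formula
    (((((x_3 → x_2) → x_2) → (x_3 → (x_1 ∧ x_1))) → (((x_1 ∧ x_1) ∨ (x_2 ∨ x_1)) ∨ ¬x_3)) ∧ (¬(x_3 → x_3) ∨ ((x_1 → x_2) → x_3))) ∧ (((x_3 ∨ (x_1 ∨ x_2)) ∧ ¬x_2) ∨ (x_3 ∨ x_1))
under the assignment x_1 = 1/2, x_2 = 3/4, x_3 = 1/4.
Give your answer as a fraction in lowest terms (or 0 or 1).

1/4

x_3 → x_2 = 1/4 → 3/4 = 1
(x_3 → x_2) → x_2 = 1 → 3/4 = 3/4
x_1 ∧ x_1 = 1/2 ∧ 1/2 = 1/2
x_3 → (x_1 ∧ x_1) = 1/4 → 1/2 = 1
((x_3 → x_2) → x_2) → (x_3 → (x_1 ∧ x_1)) = 3/4 → 1 = 1
x_1 ∧ x_1 = 1/2 ∧ 1/2 = 1/2
x_2 ∨ x_1 = 3/4 ∨ 1/2 = 3/4
(x_1 ∧ x_1) ∨ (x_2 ∨ x_1) = 1/2 ∨ 3/4 = 3/4
¬x_3 = ¬1/4 = 0
((x_1 ∧ x_1) ∨ (x_2 ∨ x_1)) ∨ ¬x_3 = 3/4 ∨ 0 = 3/4
(((x_3 → x_2) → x_2) → (x_3 → (x_1 ∧ x_1))) → (((x_1 ∧ x_1) ∨ (x_2 ∨ x_1)) ∨ ¬x_3) = 1 → 3/4 = 3/4
x_3 → x_3 = 1/4 → 1/4 = 1
¬(x_3 → x_3) = ¬1 = 0
x_1 → x_2 = 1/2 → 3/4 = 1
(x_1 → x_2) → x_3 = 1 → 1/4 = 1/4
¬(x_3 → x_3) ∨ ((x_1 → x_2) → x_3) = 0 ∨ 1/4 = 1/4
((((x_3 → x_2) → x_2) → (x_3 → (x_1 ∧ x_1))) → (((x_1 ∧ x_1) ∨ (x_2 ∨ x_1)) ∨ ¬x_3)) ∧ (¬(x_3 → x_3) ∨ ((x_1 → x_2) → x_3)) = 3/4 ∧ 1/4 = 1/4
x_1 ∨ x_2 = 1/2 ∨ 3/4 = 3/4
x_3 ∨ (x_1 ∨ x_2) = 1/4 ∨ 3/4 = 3/4
¬x_2 = ¬3/4 = 0
(x_3 ∨ (x_1 ∨ x_2)) ∧ ¬x_2 = 3/4 ∧ 0 = 0
x_3 ∨ x_1 = 1/4 ∨ 1/2 = 1/2
((x_3 ∨ (x_1 ∨ x_2)) ∧ ¬x_2) ∨ (x_3 ∨ x_1) = 0 ∨ 1/2 = 1/2
(((((x_3 → x_2) → x_2) → (x_3 → (x_1 ∧ x_1))) → (((x_1 ∧ x_1) ∨ (x_2 ∨ x_1)) ∨ ¬x_3)) ∧ (¬(x_3 → x_3) ∨ ((x_1 → x_2) → x_3))) ∧ (((x_3 ∨ (x_1 ∨ x_2)) ∧ ¬x_2) ∨ (x_3 ∨ x_1)) = 1/4 ∧ 1/2 = 1/4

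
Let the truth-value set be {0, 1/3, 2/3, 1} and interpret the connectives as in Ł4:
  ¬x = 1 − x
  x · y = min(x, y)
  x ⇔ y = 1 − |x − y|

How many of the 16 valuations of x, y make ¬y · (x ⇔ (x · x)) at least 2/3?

8

x = 0, y = 0 ↦ 1  ≥
x = 0, y = 1/3 ↦ 2/3  ≥
x = 0, y = 2/3 ↦ 1/3  <
x = 0, y = 1 ↦ 0  <
x = 1/3, y = 0 ↦ 1  ≥
x = 1/3, y = 1/3 ↦ 2/3  ≥
x = 1/3, y = 2/3 ↦ 1/3  <
x = 1/3, y = 1 ↦ 0  <
x = 2/3, y = 0 ↦ 1  ≥
x = 2/3, y = 1/3 ↦ 2/3  ≥
x = 2/3, y = 2/3 ↦ 1/3  <
x = 2/3, y = 1 ↦ 0  <
x = 1, y = 0 ↦ 1  ≥
x = 1, y = 1/3 ↦ 2/3  ≥
x = 1, y = 2/3 ↦ 1/3  <
x = 1, y = 1 ↦ 0  <
So 8 of the 16 assignments meet the threshold.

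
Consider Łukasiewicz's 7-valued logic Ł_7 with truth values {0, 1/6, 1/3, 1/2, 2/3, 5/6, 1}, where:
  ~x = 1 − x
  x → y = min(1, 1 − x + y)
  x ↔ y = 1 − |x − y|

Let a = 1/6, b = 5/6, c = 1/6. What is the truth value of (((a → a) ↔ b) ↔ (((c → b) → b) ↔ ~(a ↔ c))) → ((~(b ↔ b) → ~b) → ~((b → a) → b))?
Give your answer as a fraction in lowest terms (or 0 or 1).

2/3

a → a = 1/6 → 1/6 = 1
(a → a) ↔ b = 1 ↔ 5/6 = 5/6
c → b = 1/6 → 5/6 = 1
(c → b) → b = 1 → 5/6 = 5/6
a ↔ c = 1/6 ↔ 1/6 = 1
~(a ↔ c) = ~1 = 0
((c → b) → b) ↔ ~(a ↔ c) = 5/6 ↔ 0 = 1/6
((a → a) ↔ b) ↔ (((c → b) → b) ↔ ~(a ↔ c)) = 5/6 ↔ 1/6 = 1/3
b ↔ b = 5/6 ↔ 5/6 = 1
~(b ↔ b) = ~1 = 0
~b = ~5/6 = 1/6
~(b ↔ b) → ~b = 0 → 1/6 = 1
b → a = 5/6 → 1/6 = 1/3
(b → a) → b = 1/3 → 5/6 = 1
~((b → a) → b) = ~1 = 0
(~(b ↔ b) → ~b) → ~((b → a) → b) = 1 → 0 = 0
(((a → a) ↔ b) ↔ (((c → b) → b) ↔ ~(a ↔ c))) → ((~(b ↔ b) → ~b) → ~((b → a) → b)) = 1/3 → 0 = 2/3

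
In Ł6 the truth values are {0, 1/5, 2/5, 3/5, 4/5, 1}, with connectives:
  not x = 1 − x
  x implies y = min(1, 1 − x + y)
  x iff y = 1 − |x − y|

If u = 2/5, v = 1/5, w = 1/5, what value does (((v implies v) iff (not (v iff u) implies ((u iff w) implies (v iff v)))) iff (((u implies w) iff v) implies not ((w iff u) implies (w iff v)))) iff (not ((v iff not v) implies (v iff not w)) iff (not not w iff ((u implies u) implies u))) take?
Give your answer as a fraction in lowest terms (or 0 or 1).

v implies v = 1/5 implies 1/5 = 1
v iff u = 1/5 iff 2/5 = 4/5
not (v iff u) = not 4/5 = 1/5
u iff w = 2/5 iff 1/5 = 4/5
v iff v = 1/5 iff 1/5 = 1
(u iff w) implies (v iff v) = 4/5 implies 1 = 1
not (v iff u) implies ((u iff w) implies (v iff v)) = 1/5 implies 1 = 1
(v implies v) iff (not (v iff u) implies ((u iff w) implies (v iff v))) = 1 iff 1 = 1
u implies w = 2/5 implies 1/5 = 4/5
(u implies w) iff v = 4/5 iff 1/5 = 2/5
w iff u = 1/5 iff 2/5 = 4/5
w iff v = 1/5 iff 1/5 = 1
(w iff u) implies (w iff v) = 4/5 implies 1 = 1
not ((w iff u) implies (w iff v)) = not 1 = 0
((u implies w) iff v) implies not ((w iff u) implies (w iff v)) = 2/5 implies 0 = 3/5
((v implies v) iff (not (v iff u) implies ((u iff w) implies (v iff v)))) iff (((u implies w) iff v) implies not ((w iff u) implies (w iff v))) = 1 iff 3/5 = 3/5
not v = not 1/5 = 4/5
v iff not v = 1/5 iff 4/5 = 2/5
not w = not 1/5 = 4/5
v iff not w = 1/5 iff 4/5 = 2/5
(v iff not v) implies (v iff not w) = 2/5 implies 2/5 = 1
not ((v iff not v) implies (v iff not w)) = not 1 = 0
not w = not 1/5 = 4/5
not not w = not 4/5 = 1/5
u implies u = 2/5 implies 2/5 = 1
(u implies u) implies u = 1 implies 2/5 = 2/5
not not w iff ((u implies u) implies u) = 1/5 iff 2/5 = 4/5
not ((v iff not v) implies (v iff not w)) iff (not not w iff ((u implies u) implies u)) = 0 iff 4/5 = 1/5
(((v implies v) iff (not (v iff u) implies ((u iff w) implies (v iff v)))) iff (((u implies w) iff v) implies not ((w iff u) implies (w iff v)))) iff (not ((v iff not v) implies (v iff not w)) iff (not not w iff ((u implies u) implies u))) = 3/5 iff 1/5 = 3/5

3/5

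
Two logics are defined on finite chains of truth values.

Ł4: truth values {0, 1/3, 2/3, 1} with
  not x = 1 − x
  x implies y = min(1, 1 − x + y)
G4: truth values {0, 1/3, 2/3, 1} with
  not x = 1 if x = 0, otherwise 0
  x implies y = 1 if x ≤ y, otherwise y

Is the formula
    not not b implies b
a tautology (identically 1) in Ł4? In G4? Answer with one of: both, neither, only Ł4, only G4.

only Ł4

In Ł4: every assignment gives 1 — tautology.
In G4: at b = 1/3 the value is 1/3 — not a tautology.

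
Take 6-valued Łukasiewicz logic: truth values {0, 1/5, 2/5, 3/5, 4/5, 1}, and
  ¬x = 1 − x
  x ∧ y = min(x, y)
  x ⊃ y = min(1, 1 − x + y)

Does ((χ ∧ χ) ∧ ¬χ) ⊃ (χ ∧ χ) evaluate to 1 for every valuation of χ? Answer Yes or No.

Yes

χ = 0 ↦ 1
χ = 1/5 ↦ 1
χ = 2/5 ↦ 1
χ = 3/5 ↦ 1
χ = 4/5 ↦ 1
χ = 1 ↦ 1
Every assignment gives a value ≥ 1.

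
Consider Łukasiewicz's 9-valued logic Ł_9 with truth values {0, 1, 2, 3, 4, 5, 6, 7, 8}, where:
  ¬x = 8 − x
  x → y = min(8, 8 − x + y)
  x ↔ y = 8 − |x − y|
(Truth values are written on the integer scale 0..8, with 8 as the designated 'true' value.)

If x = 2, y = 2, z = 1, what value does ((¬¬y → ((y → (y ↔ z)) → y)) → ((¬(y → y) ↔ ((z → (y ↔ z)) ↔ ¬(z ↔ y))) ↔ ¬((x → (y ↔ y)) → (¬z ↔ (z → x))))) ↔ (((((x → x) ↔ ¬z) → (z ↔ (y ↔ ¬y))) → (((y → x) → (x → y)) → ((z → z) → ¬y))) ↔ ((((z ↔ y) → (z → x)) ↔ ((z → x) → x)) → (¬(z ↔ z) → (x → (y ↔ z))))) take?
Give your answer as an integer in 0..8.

2

¬y = ¬2 = 6
¬¬y = ¬6 = 2
y ↔ z = 2 ↔ 1 = 7
y → (y ↔ z) = 2 → 7 = 8
(y → (y ↔ z)) → y = 8 → 2 = 2
¬¬y → ((y → (y ↔ z)) → y) = 2 → 2 = 8
y → y = 2 → 2 = 8
¬(y → y) = ¬8 = 0
y ↔ z = 2 ↔ 1 = 7
z → (y ↔ z) = 1 → 7 = 8
z ↔ y = 1 ↔ 2 = 7
¬(z ↔ y) = ¬7 = 1
(z → (y ↔ z)) ↔ ¬(z ↔ y) = 8 ↔ 1 = 1
¬(y → y) ↔ ((z → (y ↔ z)) ↔ ¬(z ↔ y)) = 0 ↔ 1 = 7
y ↔ y = 2 ↔ 2 = 8
x → (y ↔ y) = 2 → 8 = 8
¬z = ¬1 = 7
z → x = 1 → 2 = 8
¬z ↔ (z → x) = 7 ↔ 8 = 7
(x → (y ↔ y)) → (¬z ↔ (z → x)) = 8 → 7 = 7
¬((x → (y ↔ y)) → (¬z ↔ (z → x))) = ¬7 = 1
(¬(y → y) ↔ ((z → (y ↔ z)) ↔ ¬(z ↔ y))) ↔ ¬((x → (y ↔ y)) → (¬z ↔ (z → x))) = 7 ↔ 1 = 2
(¬¬y → ((y → (y ↔ z)) → y)) → ((¬(y → y) ↔ ((z → (y ↔ z)) ↔ ¬(z ↔ y))) ↔ ¬((x → (y ↔ y)) → (¬z ↔ (z → x)))) = 8 → 2 = 2
x → x = 2 → 2 = 8
¬z = ¬1 = 7
(x → x) ↔ ¬z = 8 ↔ 7 = 7
¬y = ¬2 = 6
y ↔ ¬y = 2 ↔ 6 = 4
z ↔ (y ↔ ¬y) = 1 ↔ 4 = 5
((x → x) ↔ ¬z) → (z ↔ (y ↔ ¬y)) = 7 → 5 = 6
y → x = 2 → 2 = 8
x → y = 2 → 2 = 8
(y → x) → (x → y) = 8 → 8 = 8
z → z = 1 → 1 = 8
¬y = ¬2 = 6
(z → z) → ¬y = 8 → 6 = 6
((y → x) → (x → y)) → ((z → z) → ¬y) = 8 → 6 = 6
(((x → x) ↔ ¬z) → (z ↔ (y ↔ ¬y))) → (((y → x) → (x → y)) → ((z → z) → ¬y)) = 6 → 6 = 8
z ↔ y = 1 ↔ 2 = 7
z → x = 1 → 2 = 8
(z ↔ y) → (z → x) = 7 → 8 = 8
z → x = 1 → 2 = 8
(z → x) → x = 8 → 2 = 2
((z ↔ y) → (z → x)) ↔ ((z → x) → x) = 8 ↔ 2 = 2
z ↔ z = 1 ↔ 1 = 8
¬(z ↔ z) = ¬8 = 0
y ↔ z = 2 ↔ 1 = 7
x → (y ↔ z) = 2 → 7 = 8
¬(z ↔ z) → (x → (y ↔ z)) = 0 → 8 = 8
(((z ↔ y) → (z → x)) ↔ ((z → x) → x)) → (¬(z ↔ z) → (x → (y ↔ z))) = 2 → 8 = 8
((((x → x) ↔ ¬z) → (z ↔ (y ↔ ¬y))) → (((y → x) → (x → y)) → ((z → z) → ¬y))) ↔ ((((z ↔ y) → (z → x)) ↔ ((z → x) → x)) → (¬(z ↔ z) → (x → (y ↔ z)))) = 8 ↔ 8 = 8
((¬¬y → ((y → (y ↔ z)) → y)) → ((¬(y → y) ↔ ((z → (y ↔ z)) ↔ ¬(z ↔ y))) ↔ ¬((x → (y ↔ y)) → (¬z ↔ (z → x))))) ↔ (((((x → x) ↔ ¬z) → (z ↔ (y ↔ ¬y))) → (((y → x) → (x → y)) → ((z → z) → ¬y))) ↔ ((((z ↔ y) → (z → x)) ↔ ((z → x) → x)) → (¬(z ↔ z) → (x → (y ↔ z))))) = 2 ↔ 8 = 2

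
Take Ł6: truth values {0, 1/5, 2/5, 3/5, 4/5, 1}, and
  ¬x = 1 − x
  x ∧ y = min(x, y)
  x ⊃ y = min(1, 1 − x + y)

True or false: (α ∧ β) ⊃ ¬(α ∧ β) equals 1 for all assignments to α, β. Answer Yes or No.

Counterexample: take α = 3/5, β = 3/5.
α ∧ β = 3/5 ∧ 3/5 = 3/5
¬(α ∧ β) = ¬3/5 = 2/5
(α ∧ β) ⊃ ¬(α ∧ β) = 3/5 ⊃ 2/5 = 4/5
This gives 4/5 ≠ 1.

No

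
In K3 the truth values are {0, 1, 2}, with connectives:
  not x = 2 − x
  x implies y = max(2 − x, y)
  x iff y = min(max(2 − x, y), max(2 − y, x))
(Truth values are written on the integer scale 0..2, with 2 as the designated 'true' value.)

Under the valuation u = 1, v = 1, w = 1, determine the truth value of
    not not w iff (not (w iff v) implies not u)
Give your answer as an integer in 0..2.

not w = not 1 = 1
not not w = not 1 = 1
w iff v = 1 iff 1 = 1
not (w iff v) = not 1 = 1
not u = not 1 = 1
not (w iff v) implies not u = 1 implies 1 = 1
not not w iff (not (w iff v) implies not u) = 1 iff 1 = 1

1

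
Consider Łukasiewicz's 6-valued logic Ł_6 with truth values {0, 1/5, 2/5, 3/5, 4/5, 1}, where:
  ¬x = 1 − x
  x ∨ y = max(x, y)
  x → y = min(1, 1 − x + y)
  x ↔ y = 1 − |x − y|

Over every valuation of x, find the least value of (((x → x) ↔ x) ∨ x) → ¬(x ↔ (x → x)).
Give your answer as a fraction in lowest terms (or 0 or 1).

0

Take x = 1:
x → x = 1 → 1 = 1
(x → x) ↔ x = 1 ↔ 1 = 1
((x → x) ↔ x) ∨ x = 1 ∨ 1 = 1
x → x = 1 → 1 = 1
x ↔ (x → x) = 1 ↔ 1 = 1
¬(x ↔ (x → x)) = ¬1 = 0
(((x → x) ↔ x) ∨ x) → ¬(x ↔ (x → x)) = 1 → 0 = 0
No assignment yields a value below 0, so this is the minimum.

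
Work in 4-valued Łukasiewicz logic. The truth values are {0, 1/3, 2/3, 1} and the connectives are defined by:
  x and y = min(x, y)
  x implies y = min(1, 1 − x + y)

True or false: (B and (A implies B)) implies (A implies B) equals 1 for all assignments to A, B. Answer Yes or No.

Yes

A = 0, B = 0 ↦ 1
A = 0, B = 1/3 ↦ 1
A = 0, B = 2/3 ↦ 1
A = 0, B = 1 ↦ 1
A = 1/3, B = 0 ↦ 1
A = 1/3, B = 1/3 ↦ 1
A = 1/3, B = 2/3 ↦ 1
A = 1/3, B = 1 ↦ 1
A = 2/3, B = 0 ↦ 1
A = 2/3, B = 1/3 ↦ 1
A = 2/3, B = 2/3 ↦ 1
A = 2/3, B = 1 ↦ 1
A = 1, B = 0 ↦ 1
A = 1, B = 1/3 ↦ 1
A = 1, B = 2/3 ↦ 1
A = 1, B = 1 ↦ 1
Every assignment gives a value ≥ 1.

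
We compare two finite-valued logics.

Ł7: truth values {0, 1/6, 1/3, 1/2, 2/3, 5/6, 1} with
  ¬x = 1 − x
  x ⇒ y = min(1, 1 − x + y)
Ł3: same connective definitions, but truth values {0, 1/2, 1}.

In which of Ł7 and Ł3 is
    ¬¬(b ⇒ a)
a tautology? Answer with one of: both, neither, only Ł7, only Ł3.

In Ł7: at a = 0, b = 1/6 the value is 5/6 — not a tautology.
In Ł3: at a = 0, b = 1/2 the value is 1/2 — not a tautology.

neither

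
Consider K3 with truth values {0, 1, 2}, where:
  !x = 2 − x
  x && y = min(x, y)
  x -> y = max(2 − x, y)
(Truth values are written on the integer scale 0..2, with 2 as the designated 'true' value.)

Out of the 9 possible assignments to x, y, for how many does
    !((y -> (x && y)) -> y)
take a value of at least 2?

x = 0, y = 0 ↦ 2  ≥
x = 0, y = 1 ↦ 1  <
x = 0, y = 2 ↦ 0  <
x = 1, y = 0 ↦ 2  ≥
x = 1, y = 1 ↦ 1  <
x = 1, y = 2 ↦ 0  <
x = 2, y = 0 ↦ 2  ≥
x = 2, y = 1 ↦ 1  <
x = 2, y = 2 ↦ 0  <
So 3 of the 9 assignments meet the threshold.

3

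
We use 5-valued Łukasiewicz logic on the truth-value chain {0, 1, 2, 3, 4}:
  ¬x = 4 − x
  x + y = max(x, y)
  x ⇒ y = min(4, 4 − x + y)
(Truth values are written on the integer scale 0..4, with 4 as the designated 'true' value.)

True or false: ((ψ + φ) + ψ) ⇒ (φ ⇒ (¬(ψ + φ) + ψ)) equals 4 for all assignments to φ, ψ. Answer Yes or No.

Counterexample: take φ = 3, ψ = 0.
ψ + φ = 0 + 3 = 3
(ψ + φ) + ψ = 3 + 0 = 3
ψ + φ = 0 + 3 = 3
¬(ψ + φ) = ¬3 = 1
¬(ψ + φ) + ψ = 1 + 0 = 1
φ ⇒ (¬(ψ + φ) + ψ) = 3 ⇒ 1 = 2
((ψ + φ) + ψ) ⇒ (φ ⇒ (¬(ψ + φ) + ψ)) = 3 ⇒ 2 = 3
This gives 3 ≠ 4.

No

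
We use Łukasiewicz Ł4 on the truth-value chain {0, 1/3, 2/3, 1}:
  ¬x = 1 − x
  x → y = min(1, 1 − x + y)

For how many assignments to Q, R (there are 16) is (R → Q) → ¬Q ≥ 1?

6

Q = 0, R = 0 ↦ 1  ≥
Q = 0, R = 1/3 ↦ 1  ≥
Q = 0, R = 2/3 ↦ 1  ≥
Q = 0, R = 1 ↦ 1  ≥
Q = 1/3, R = 0 ↦ 2/3  <
Q = 1/3, R = 1/3 ↦ 2/3  <
Q = 1/3, R = 2/3 ↦ 1  ≥
Q = 1/3, R = 1 ↦ 1  ≥
Q = 2/3, R = 0 ↦ 1/3  <
Q = 2/3, R = 1/3 ↦ 1/3  <
Q = 2/3, R = 2/3 ↦ 1/3  <
Q = 2/3, R = 1 ↦ 2/3  <
Q = 1, R = 0 ↦ 0  <
Q = 1, R = 1/3 ↦ 0  <
Q = 1, R = 2/3 ↦ 0  <
Q = 1, R = 1 ↦ 0  <
So 6 of the 16 assignments meet the threshold.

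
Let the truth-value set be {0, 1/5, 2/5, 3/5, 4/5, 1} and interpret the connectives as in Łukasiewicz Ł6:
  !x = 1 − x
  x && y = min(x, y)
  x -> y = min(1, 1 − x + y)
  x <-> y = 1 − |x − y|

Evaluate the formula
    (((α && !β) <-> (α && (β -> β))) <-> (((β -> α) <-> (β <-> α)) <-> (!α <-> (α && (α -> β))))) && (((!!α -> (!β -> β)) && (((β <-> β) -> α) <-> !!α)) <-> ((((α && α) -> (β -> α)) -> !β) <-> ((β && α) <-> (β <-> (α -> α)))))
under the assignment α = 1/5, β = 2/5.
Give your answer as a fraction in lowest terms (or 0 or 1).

2/5

!β = !2/5 = 3/5
α && !β = 1/5 && 3/5 = 1/5
β -> β = 2/5 -> 2/5 = 1
α && (β -> β) = 1/5 && 1 = 1/5
(α && !β) <-> (α && (β -> β)) = 1/5 <-> 1/5 = 1
β -> α = 2/5 -> 1/5 = 4/5
β <-> α = 2/5 <-> 1/5 = 4/5
(β -> α) <-> (β <-> α) = 4/5 <-> 4/5 = 1
!α = !1/5 = 4/5
α -> β = 1/5 -> 2/5 = 1
α && (α -> β) = 1/5 && 1 = 1/5
!α <-> (α && (α -> β)) = 4/5 <-> 1/5 = 2/5
((β -> α) <-> (β <-> α)) <-> (!α <-> (α && (α -> β))) = 1 <-> 2/5 = 2/5
((α && !β) <-> (α && (β -> β))) <-> (((β -> α) <-> (β <-> α)) <-> (!α <-> (α && (α -> β)))) = 1 <-> 2/5 = 2/5
!α = !1/5 = 4/5
!!α = !4/5 = 1/5
!β = !2/5 = 3/5
!β -> β = 3/5 -> 2/5 = 4/5
!!α -> (!β -> β) = 1/5 -> 4/5 = 1
β <-> β = 2/5 <-> 2/5 = 1
(β <-> β) -> α = 1 -> 1/5 = 1/5
!α = !1/5 = 4/5
!!α = !4/5 = 1/5
((β <-> β) -> α) <-> !!α = 1/5 <-> 1/5 = 1
(!!α -> (!β -> β)) && (((β <-> β) -> α) <-> !!α) = 1 && 1 = 1
α && α = 1/5 && 1/5 = 1/5
β -> α = 2/5 -> 1/5 = 4/5
(α && α) -> (β -> α) = 1/5 -> 4/5 = 1
!β = !2/5 = 3/5
((α && α) -> (β -> α)) -> !β = 1 -> 3/5 = 3/5
β && α = 2/5 && 1/5 = 1/5
α -> α = 1/5 -> 1/5 = 1
β <-> (α -> α) = 2/5 <-> 1 = 2/5
(β && α) <-> (β <-> (α -> α)) = 1/5 <-> 2/5 = 4/5
(((α && α) -> (β -> α)) -> !β) <-> ((β && α) <-> (β <-> (α -> α))) = 3/5 <-> 4/5 = 4/5
((!!α -> (!β -> β)) && (((β <-> β) -> α) <-> !!α)) <-> ((((α && α) -> (β -> α)) -> !β) <-> ((β && α) <-> (β <-> (α -> α)))) = 1 <-> 4/5 = 4/5
(((α && !β) <-> (α && (β -> β))) <-> (((β -> α) <-> (β <-> α)) <-> (!α <-> (α && (α -> β))))) && (((!!α -> (!β -> β)) && (((β <-> β) -> α) <-> !!α)) <-> ((((α && α) -> (β -> α)) -> !β) <-> ((β && α) <-> (β <-> (α -> α))))) = 2/5 && 4/5 = 2/5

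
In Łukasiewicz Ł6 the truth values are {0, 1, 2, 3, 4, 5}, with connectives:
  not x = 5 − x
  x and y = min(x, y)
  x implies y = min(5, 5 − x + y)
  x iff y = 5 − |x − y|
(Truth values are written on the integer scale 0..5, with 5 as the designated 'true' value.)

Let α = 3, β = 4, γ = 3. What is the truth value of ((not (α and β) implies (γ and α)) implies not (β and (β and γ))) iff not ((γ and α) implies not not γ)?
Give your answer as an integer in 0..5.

3

α and β = 3 and 4 = 3
not (α and β) = not 3 = 2
γ and α = 3 and 3 = 3
not (α and β) implies (γ and α) = 2 implies 3 = 5
β and γ = 4 and 3 = 3
β and (β and γ) = 4 and 3 = 3
not (β and (β and γ)) = not 3 = 2
(not (α and β) implies (γ and α)) implies not (β and (β and γ)) = 5 implies 2 = 2
γ and α = 3 and 3 = 3
not γ = not 3 = 2
not not γ = not 2 = 3
(γ and α) implies not not γ = 3 implies 3 = 5
not ((γ and α) implies not not γ) = not 5 = 0
((not (α and β) implies (γ and α)) implies not (β and (β and γ))) iff not ((γ and α) implies not not γ) = 2 iff 0 = 3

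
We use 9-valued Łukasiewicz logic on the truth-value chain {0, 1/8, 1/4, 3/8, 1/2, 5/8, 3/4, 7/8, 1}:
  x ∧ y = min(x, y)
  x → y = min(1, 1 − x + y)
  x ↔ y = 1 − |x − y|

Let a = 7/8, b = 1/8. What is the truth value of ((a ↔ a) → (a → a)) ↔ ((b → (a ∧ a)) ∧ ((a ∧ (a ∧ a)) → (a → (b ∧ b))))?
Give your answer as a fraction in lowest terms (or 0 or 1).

a ↔ a = 7/8 ↔ 7/8 = 1
a → a = 7/8 → 7/8 = 1
(a ↔ a) → (a → a) = 1 → 1 = 1
a ∧ a = 7/8 ∧ 7/8 = 7/8
b → (a ∧ a) = 1/8 → 7/8 = 1
a ∧ a = 7/8 ∧ 7/8 = 7/8
a ∧ (a ∧ a) = 7/8 ∧ 7/8 = 7/8
b ∧ b = 1/8 ∧ 1/8 = 1/8
a → (b ∧ b) = 7/8 → 1/8 = 1/4
(a ∧ (a ∧ a)) → (a → (b ∧ b)) = 7/8 → 1/4 = 3/8
(b → (a ∧ a)) ∧ ((a ∧ (a ∧ a)) → (a → (b ∧ b))) = 1 ∧ 3/8 = 3/8
((a ↔ a) → (a → a)) ↔ ((b → (a ∧ a)) ∧ ((a ∧ (a ∧ a)) → (a → (b ∧ b)))) = 1 ↔ 3/8 = 3/8

3/8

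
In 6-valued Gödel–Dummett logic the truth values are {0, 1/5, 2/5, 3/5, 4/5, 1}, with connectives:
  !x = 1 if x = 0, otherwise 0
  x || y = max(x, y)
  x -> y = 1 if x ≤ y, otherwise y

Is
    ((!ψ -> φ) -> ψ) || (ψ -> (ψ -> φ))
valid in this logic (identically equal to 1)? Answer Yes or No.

Counterexample: take φ = 0, ψ = 1/5.
!ψ = !1/5 = 0
!ψ -> φ = 0 -> 0 = 1
(!ψ -> φ) -> ψ = 1 -> 1/5 = 1/5
ψ -> φ = 1/5 -> 0 = 0
ψ -> (ψ -> φ) = 1/5 -> 0 = 0
((!ψ -> φ) -> ψ) || (ψ -> (ψ -> φ)) = 1/5 || 0 = 1/5
This gives 1/5 ≠ 1.

No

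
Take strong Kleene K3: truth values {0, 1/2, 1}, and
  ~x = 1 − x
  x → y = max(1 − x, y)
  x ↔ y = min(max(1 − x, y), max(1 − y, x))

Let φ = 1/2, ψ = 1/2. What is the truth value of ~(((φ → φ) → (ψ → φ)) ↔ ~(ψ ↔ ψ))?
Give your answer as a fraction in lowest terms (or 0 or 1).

φ → φ = 1/2 → 1/2 = 1/2
ψ → φ = 1/2 → 1/2 = 1/2
(φ → φ) → (ψ → φ) = 1/2 → 1/2 = 1/2
ψ ↔ ψ = 1/2 ↔ 1/2 = 1/2
~(ψ ↔ ψ) = ~1/2 = 1/2
((φ → φ) → (ψ → φ)) ↔ ~(ψ ↔ ψ) = 1/2 ↔ 1/2 = 1/2
~(((φ → φ) → (ψ → φ)) ↔ ~(ψ ↔ ψ)) = ~1/2 = 1/2

1/2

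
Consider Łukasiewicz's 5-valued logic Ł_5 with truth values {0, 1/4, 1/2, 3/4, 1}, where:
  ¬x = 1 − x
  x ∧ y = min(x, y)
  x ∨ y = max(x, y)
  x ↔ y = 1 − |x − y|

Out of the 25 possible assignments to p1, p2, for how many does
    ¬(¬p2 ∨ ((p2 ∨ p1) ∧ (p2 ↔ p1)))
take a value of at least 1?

1

value 1: 1 assignment (counts)
value 3/4: 2 assignments
value 1/2: 6 assignments
value 1/4: 10 assignments
value 0: 6 assignments
So 1 of the 25 assignments meets the threshold.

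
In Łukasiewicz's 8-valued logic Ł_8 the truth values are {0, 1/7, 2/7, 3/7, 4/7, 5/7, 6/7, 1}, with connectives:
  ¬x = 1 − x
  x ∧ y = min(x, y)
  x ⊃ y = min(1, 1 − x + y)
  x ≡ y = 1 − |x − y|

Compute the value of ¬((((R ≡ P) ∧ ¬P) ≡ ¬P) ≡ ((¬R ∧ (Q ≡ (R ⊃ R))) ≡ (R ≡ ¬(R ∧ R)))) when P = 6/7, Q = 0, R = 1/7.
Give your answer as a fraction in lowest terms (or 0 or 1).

R ≡ P = 1/7 ≡ 6/7 = 2/7
¬P = ¬6/7 = 1/7
(R ≡ P) ∧ ¬P = 2/7 ∧ 1/7 = 1/7
¬P = ¬6/7 = 1/7
((R ≡ P) ∧ ¬P) ≡ ¬P = 1/7 ≡ 1/7 = 1
¬R = ¬1/7 = 6/7
R ⊃ R = 1/7 ⊃ 1/7 = 1
Q ≡ (R ⊃ R) = 0 ≡ 1 = 0
¬R ∧ (Q ≡ (R ⊃ R)) = 6/7 ∧ 0 = 0
R ∧ R = 1/7 ∧ 1/7 = 1/7
¬(R ∧ R) = ¬1/7 = 6/7
R ≡ ¬(R ∧ R) = 1/7 ≡ 6/7 = 2/7
(¬R ∧ (Q ≡ (R ⊃ R))) ≡ (R ≡ ¬(R ∧ R)) = 0 ≡ 2/7 = 5/7
(((R ≡ P) ∧ ¬P) ≡ ¬P) ≡ ((¬R ∧ (Q ≡ (R ⊃ R))) ≡ (R ≡ ¬(R ∧ R))) = 1 ≡ 5/7 = 5/7
¬((((R ≡ P) ∧ ¬P) ≡ ¬P) ≡ ((¬R ∧ (Q ≡ (R ⊃ R))) ≡ (R ≡ ¬(R ∧ R)))) = ¬5/7 = 2/7

2/7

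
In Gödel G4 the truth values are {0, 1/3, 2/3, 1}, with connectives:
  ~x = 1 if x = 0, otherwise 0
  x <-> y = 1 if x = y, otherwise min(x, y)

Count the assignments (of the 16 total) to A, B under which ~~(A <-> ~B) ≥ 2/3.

6

A = 0, B = 0 ↦ 0  <
A = 0, B = 1/3 ↦ 1  ≥
A = 0, B = 2/3 ↦ 1  ≥
A = 0, B = 1 ↦ 1  ≥
A = 1/3, B = 0 ↦ 1  ≥
A = 1/3, B = 1/3 ↦ 0  <
A = 1/3, B = 2/3 ↦ 0  <
A = 1/3, B = 1 ↦ 0  <
A = 2/3, B = 0 ↦ 1  ≥
A = 2/3, B = 1/3 ↦ 0  <
A = 2/3, B = 2/3 ↦ 0  <
A = 2/3, B = 1 ↦ 0  <
A = 1, B = 0 ↦ 1  ≥
A = 1, B = 1/3 ↦ 0  <
A = 1, B = 2/3 ↦ 0  <
A = 1, B = 1 ↦ 0  <
So 6 of the 16 assignments meet the threshold.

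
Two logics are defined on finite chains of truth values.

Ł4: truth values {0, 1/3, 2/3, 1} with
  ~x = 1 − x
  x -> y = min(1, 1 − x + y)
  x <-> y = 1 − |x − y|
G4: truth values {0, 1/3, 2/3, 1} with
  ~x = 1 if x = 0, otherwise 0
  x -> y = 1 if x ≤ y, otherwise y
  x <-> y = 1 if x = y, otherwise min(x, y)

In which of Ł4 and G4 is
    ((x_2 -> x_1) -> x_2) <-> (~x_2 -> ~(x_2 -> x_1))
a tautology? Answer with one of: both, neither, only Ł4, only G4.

In Ł4: every assignment gives 1 — tautology.
In G4: at x_1 = 1/3, x_2 = 1/3 the value is 1/3 — not a tautology.

only Ł4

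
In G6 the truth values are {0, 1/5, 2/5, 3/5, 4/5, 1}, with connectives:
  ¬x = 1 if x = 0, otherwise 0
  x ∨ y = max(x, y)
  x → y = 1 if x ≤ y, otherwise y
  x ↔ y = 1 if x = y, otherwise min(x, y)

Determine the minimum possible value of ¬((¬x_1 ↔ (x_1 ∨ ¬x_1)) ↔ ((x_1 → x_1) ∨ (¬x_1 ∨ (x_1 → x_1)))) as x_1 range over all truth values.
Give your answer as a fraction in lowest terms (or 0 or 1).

Take x_1 = 0:
¬x_1 = ¬0 = 1
¬x_1 = ¬0 = 1
x_1 ∨ ¬x_1 = 0 ∨ 1 = 1
¬x_1 ↔ (x_1 ∨ ¬x_1) = 1 ↔ 1 = 1
x_1 → x_1 = 0 → 0 = 1
¬x_1 = ¬0 = 1
x_1 → x_1 = 0 → 0 = 1
¬x_1 ∨ (x_1 → x_1) = 1 ∨ 1 = 1
(x_1 → x_1) ∨ (¬x_1 ∨ (x_1 → x_1)) = 1 ∨ 1 = 1
(¬x_1 ↔ (x_1 ∨ ¬x_1)) ↔ ((x_1 → x_1) ∨ (¬x_1 ∨ (x_1 → x_1))) = 1 ↔ 1 = 1
¬((¬x_1 ↔ (x_1 ∨ ¬x_1)) ↔ ((x_1 → x_1) ∨ (¬x_1 ∨ (x_1 → x_1)))) = ¬1 = 0
No assignment yields a value below 0, so this is the minimum.

0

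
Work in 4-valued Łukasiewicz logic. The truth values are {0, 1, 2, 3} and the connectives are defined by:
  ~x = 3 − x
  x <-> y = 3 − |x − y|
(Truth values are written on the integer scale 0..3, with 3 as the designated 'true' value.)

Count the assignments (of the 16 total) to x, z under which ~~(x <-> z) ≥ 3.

x = 0, z = 0 ↦ 3  ≥
x = 0, z = 1 ↦ 2  <
x = 0, z = 2 ↦ 1  <
x = 0, z = 3 ↦ 0  <
x = 1, z = 0 ↦ 2  <
x = 1, z = 1 ↦ 3  ≥
x = 1, z = 2 ↦ 2  <
x = 1, z = 3 ↦ 1  <
x = 2, z = 0 ↦ 1  <
x = 2, z = 1 ↦ 2  <
x = 2, z = 2 ↦ 3  ≥
x = 2, z = 3 ↦ 2  <
x = 3, z = 0 ↦ 0  <
x = 3, z = 1 ↦ 1  <
x = 3, z = 2 ↦ 2  <
x = 3, z = 3 ↦ 3  ≥
So 4 of the 16 assignments meet the threshold.

4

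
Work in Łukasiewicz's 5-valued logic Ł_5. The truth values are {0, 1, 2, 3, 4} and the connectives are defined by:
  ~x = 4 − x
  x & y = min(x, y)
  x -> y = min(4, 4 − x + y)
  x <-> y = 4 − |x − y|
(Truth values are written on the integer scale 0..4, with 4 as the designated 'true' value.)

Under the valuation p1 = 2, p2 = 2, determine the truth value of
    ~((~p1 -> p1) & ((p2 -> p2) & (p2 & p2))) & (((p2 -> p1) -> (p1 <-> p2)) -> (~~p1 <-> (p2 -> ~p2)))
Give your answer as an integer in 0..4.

~p1 = ~2 = 2
~p1 -> p1 = 2 -> 2 = 4
p2 -> p2 = 2 -> 2 = 4
p2 & p2 = 2 & 2 = 2
(p2 -> p2) & (p2 & p2) = 4 & 2 = 2
(~p1 -> p1) & ((p2 -> p2) & (p2 & p2)) = 4 & 2 = 2
~((~p1 -> p1) & ((p2 -> p2) & (p2 & p2))) = ~2 = 2
p2 -> p1 = 2 -> 2 = 4
p1 <-> p2 = 2 <-> 2 = 4
(p2 -> p1) -> (p1 <-> p2) = 4 -> 4 = 4
~p1 = ~2 = 2
~~p1 = ~2 = 2
~p2 = ~2 = 2
p2 -> ~p2 = 2 -> 2 = 4
~~p1 <-> (p2 -> ~p2) = 2 <-> 4 = 2
((p2 -> p1) -> (p1 <-> p2)) -> (~~p1 <-> (p2 -> ~p2)) = 4 -> 2 = 2
~((~p1 -> p1) & ((p2 -> p2) & (p2 & p2))) & (((p2 -> p1) -> (p1 <-> p2)) -> (~~p1 <-> (p2 -> ~p2))) = 2 & 2 = 2

2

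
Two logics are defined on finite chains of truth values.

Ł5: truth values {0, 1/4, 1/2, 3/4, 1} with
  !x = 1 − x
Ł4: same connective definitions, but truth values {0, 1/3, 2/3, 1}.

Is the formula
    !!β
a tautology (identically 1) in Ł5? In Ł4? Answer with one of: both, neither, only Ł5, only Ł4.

In Ł5: at β = 0 the value is 0 — not a tautology.
In Ł4: at β = 0 the value is 0 — not a tautology.

neither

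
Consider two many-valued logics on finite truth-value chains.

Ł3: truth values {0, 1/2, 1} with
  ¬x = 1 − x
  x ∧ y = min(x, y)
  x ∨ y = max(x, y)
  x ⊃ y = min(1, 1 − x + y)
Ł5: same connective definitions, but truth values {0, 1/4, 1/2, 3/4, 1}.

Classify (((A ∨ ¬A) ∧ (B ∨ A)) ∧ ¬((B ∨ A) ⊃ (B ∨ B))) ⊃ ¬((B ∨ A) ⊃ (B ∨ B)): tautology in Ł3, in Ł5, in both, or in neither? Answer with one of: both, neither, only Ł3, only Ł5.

In Ł3: every assignment gives 1 — tautology.
In Ł5: every assignment gives 1 — tautology.

both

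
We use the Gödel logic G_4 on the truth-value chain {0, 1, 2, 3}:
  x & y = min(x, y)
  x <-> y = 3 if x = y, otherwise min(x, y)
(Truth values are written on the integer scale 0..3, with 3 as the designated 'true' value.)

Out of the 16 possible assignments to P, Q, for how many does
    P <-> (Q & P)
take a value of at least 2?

P = 0, Q = 0 ↦ 3  ≥
P = 0, Q = 1 ↦ 3  ≥
P = 0, Q = 2 ↦ 3  ≥
P = 0, Q = 3 ↦ 3  ≥
P = 1, Q = 0 ↦ 0  <
P = 1, Q = 1 ↦ 3  ≥
P = 1, Q = 2 ↦ 3  ≥
P = 1, Q = 3 ↦ 3  ≥
P = 2, Q = 0 ↦ 0  <
P = 2, Q = 1 ↦ 1  <
P = 2, Q = 2 ↦ 3  ≥
P = 2, Q = 3 ↦ 3  ≥
P = 3, Q = 0 ↦ 0  <
P = 3, Q = 1 ↦ 1  <
P = 3, Q = 2 ↦ 2  ≥
P = 3, Q = 3 ↦ 3  ≥
So 11 of the 16 assignments meet the threshold.

11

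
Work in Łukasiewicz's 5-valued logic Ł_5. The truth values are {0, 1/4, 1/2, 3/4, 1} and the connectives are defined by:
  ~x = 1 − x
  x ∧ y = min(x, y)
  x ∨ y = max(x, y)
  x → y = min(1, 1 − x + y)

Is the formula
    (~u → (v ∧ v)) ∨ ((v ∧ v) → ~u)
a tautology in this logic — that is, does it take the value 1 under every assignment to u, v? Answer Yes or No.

At u = 1, v = 1/4, for instance:
~u = ~1 = 0
v ∧ v = 1/4 ∧ 1/4 = 1/4
~u → (v ∧ v) = 0 → 1/4 = 1
(v ∧ v) → ~u = 1/4 → 0 = 3/4
(~u → (v ∧ v)) ∨ ((v ∧ v) → ~u) = 1 ∨ 3/4 = 1
and checking the remaining 24 assignments likewise gives ≥ 1 in every case.

Yes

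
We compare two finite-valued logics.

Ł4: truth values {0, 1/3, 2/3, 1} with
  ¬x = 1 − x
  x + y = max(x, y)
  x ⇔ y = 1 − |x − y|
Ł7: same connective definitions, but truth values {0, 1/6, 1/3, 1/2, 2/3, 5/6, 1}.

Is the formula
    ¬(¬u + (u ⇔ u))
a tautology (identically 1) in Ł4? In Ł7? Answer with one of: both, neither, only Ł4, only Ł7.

neither

In Ł4: at u = 0 the value is 0 — not a tautology.
In Ł7: at u = 0 the value is 0 — not a tautology.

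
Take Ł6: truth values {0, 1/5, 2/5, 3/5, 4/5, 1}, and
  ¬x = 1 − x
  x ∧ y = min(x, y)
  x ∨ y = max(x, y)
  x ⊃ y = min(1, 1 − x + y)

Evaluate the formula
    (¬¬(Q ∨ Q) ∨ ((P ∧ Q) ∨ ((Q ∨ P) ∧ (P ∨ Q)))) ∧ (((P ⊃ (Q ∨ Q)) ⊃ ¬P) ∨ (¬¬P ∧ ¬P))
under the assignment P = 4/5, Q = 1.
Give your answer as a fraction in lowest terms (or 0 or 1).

Q ∨ Q = 1 ∨ 1 = 1
¬(Q ∨ Q) = ¬1 = 0
¬¬(Q ∨ Q) = ¬0 = 1
P ∧ Q = 4/5 ∧ 1 = 4/5
Q ∨ P = 1 ∨ 4/5 = 1
P ∨ Q = 4/5 ∨ 1 = 1
(Q ∨ P) ∧ (P ∨ Q) = 1 ∧ 1 = 1
(P ∧ Q) ∨ ((Q ∨ P) ∧ (P ∨ Q)) = 4/5 ∨ 1 = 1
¬¬(Q ∨ Q) ∨ ((P ∧ Q) ∨ ((Q ∨ P) ∧ (P ∨ Q))) = 1 ∨ 1 = 1
Q ∨ Q = 1 ∨ 1 = 1
P ⊃ (Q ∨ Q) = 4/5 ⊃ 1 = 1
¬P = ¬4/5 = 1/5
(P ⊃ (Q ∨ Q)) ⊃ ¬P = 1 ⊃ 1/5 = 1/5
¬P = ¬4/5 = 1/5
¬¬P = ¬1/5 = 4/5
¬P = ¬4/5 = 1/5
¬¬P ∧ ¬P = 4/5 ∧ 1/5 = 1/5
((P ⊃ (Q ∨ Q)) ⊃ ¬P) ∨ (¬¬P ∧ ¬P) = 1/5 ∨ 1/5 = 1/5
(¬¬(Q ∨ Q) ∨ ((P ∧ Q) ∨ ((Q ∨ P) ∧ (P ∨ Q)))) ∧ (((P ⊃ (Q ∨ Q)) ⊃ ¬P) ∨ (¬¬P ∧ ¬P)) = 1 ∧ 1/5 = 1/5

1/5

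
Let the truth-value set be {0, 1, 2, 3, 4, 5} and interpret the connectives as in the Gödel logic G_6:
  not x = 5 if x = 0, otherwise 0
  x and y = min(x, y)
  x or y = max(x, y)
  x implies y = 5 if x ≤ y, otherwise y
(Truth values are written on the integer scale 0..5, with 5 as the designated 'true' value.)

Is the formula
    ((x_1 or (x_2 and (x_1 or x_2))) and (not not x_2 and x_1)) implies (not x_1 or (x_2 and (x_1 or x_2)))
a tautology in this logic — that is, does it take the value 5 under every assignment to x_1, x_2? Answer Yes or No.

No

Counterexample: take x_1 = 2, x_2 = 1.
x_1 or x_2 = 2 or 1 = 2
x_2 and (x_1 or x_2) = 1 and 2 = 1
x_1 or (x_2 and (x_1 or x_2)) = 2 or 1 = 2
not x_2 = not 1 = 0
not not x_2 = not 0 = 5
not not x_2 and x_1 = 5 and 2 = 2
(x_1 or (x_2 and (x_1 or x_2))) and (not not x_2 and x_1) = 2 and 2 = 2
not x_1 = not 2 = 0
x_1 or x_2 = 2 or 1 = 2
x_2 and (x_1 or x_2) = 1 and 2 = 1
not x_1 or (x_2 and (x_1 or x_2)) = 0 or 1 = 1
((x_1 or (x_2 and (x_1 or x_2))) and (not not x_2 and x_1)) implies (not x_1 or (x_2 and (x_1 or x_2))) = 2 implies 1 = 1
This gives 1 ≠ 5.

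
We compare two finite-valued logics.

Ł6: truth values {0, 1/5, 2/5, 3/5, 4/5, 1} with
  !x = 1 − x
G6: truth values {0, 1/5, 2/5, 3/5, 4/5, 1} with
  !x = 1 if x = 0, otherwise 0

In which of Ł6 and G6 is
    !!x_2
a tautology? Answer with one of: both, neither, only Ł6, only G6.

In Ł6: at x_2 = 0 the value is 0 — not a tautology.
In G6: at x_2 = 0 the value is 0 — not a tautology.

neither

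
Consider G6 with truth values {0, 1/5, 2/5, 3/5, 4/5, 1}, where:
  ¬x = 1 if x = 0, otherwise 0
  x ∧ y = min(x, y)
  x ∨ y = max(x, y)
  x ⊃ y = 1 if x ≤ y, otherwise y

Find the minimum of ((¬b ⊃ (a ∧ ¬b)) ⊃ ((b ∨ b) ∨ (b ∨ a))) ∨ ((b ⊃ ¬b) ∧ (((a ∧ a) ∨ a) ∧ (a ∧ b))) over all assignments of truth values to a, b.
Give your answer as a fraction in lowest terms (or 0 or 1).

Take a = 0, b = 1/5:
¬b = ¬1/5 = 0
¬b = ¬1/5 = 0
a ∧ ¬b = 0 ∧ 0 = 0
¬b ⊃ (a ∧ ¬b) = 0 ⊃ 0 = 1
b ∨ b = 1/5 ∨ 1/5 = 1/5
b ∨ a = 1/5 ∨ 0 = 1/5
(b ∨ b) ∨ (b ∨ a) = 1/5 ∨ 1/5 = 1/5
(¬b ⊃ (a ∧ ¬b)) ⊃ ((b ∨ b) ∨ (b ∨ a)) = 1 ⊃ 1/5 = 1/5
¬b = ¬1/5 = 0
b ⊃ ¬b = 1/5 ⊃ 0 = 0
a ∧ a = 0 ∧ 0 = 0
(a ∧ a) ∨ a = 0 ∨ 0 = 0
a ∧ b = 0 ∧ 1/5 = 0
((a ∧ a) ∨ a) ∧ (a ∧ b) = 0 ∧ 0 = 0
(b ⊃ ¬b) ∧ (((a ∧ a) ∨ a) ∧ (a ∧ b)) = 0 ∧ 0 = 0
((¬b ⊃ (a ∧ ¬b)) ⊃ ((b ∨ b) ∨ (b ∨ a))) ∨ ((b ⊃ ¬b) ∧ (((a ∧ a) ∨ a) ∧ (a ∧ b))) = 1/5 ∨ 0 = 1/5
No assignment yields a value below 1/5, so this is the minimum.

1/5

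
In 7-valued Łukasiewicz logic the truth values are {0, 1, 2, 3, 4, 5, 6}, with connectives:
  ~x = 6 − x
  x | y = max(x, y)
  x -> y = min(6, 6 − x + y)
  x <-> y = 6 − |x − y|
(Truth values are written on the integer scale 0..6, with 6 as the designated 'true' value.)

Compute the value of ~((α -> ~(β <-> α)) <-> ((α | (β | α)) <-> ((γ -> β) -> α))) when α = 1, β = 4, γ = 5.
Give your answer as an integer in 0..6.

β <-> α = 4 <-> 1 = 3
~(β <-> α) = ~3 = 3
α -> ~(β <-> α) = 1 -> 3 = 6
β | α = 4 | 1 = 4
α | (β | α) = 1 | 4 = 4
γ -> β = 5 -> 4 = 5
(γ -> β) -> α = 5 -> 1 = 2
(α | (β | α)) <-> ((γ -> β) -> α) = 4 <-> 2 = 4
(α -> ~(β <-> α)) <-> ((α | (β | α)) <-> ((γ -> β) -> α)) = 6 <-> 4 = 4
~((α -> ~(β <-> α)) <-> ((α | (β | α)) <-> ((γ -> β) -> α))) = ~4 = 2

2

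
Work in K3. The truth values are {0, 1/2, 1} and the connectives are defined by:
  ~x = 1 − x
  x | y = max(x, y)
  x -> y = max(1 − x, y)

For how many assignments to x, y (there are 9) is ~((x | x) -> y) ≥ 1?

1

x = 0, y = 0 ↦ 0  <
x = 0, y = 1/2 ↦ 0  <
x = 0, y = 1 ↦ 0  <
x = 1/2, y = 0 ↦ 1/2  <
x = 1/2, y = 1/2 ↦ 1/2  <
x = 1/2, y = 1 ↦ 0  <
x = 1, y = 0 ↦ 1  ≥
x = 1, y = 1/2 ↦ 1/2  <
x = 1, y = 1 ↦ 0  <
So 1 of the 9 assignments meets the threshold.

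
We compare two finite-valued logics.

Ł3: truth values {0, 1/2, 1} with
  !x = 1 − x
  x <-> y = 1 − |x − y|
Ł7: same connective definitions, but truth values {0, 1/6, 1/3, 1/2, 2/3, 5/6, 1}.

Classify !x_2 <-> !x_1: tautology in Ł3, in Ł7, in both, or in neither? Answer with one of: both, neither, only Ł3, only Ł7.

neither

In Ł3: at x_1 = 0, x_2 = 1/2 the value is 1/2 — not a tautology.
In Ł7: at x_1 = 0, x_2 = 1/6 the value is 5/6 — not a tautology.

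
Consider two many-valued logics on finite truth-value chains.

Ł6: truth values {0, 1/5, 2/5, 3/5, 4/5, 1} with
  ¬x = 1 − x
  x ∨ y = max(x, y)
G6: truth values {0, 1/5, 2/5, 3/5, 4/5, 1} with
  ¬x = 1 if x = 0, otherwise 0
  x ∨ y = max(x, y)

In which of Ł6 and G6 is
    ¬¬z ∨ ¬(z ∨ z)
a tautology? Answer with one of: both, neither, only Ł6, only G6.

only G6

In Ł6: at z = 1/5 the value is 4/5 — not a tautology.
In G6: every assignment gives 1 — tautology.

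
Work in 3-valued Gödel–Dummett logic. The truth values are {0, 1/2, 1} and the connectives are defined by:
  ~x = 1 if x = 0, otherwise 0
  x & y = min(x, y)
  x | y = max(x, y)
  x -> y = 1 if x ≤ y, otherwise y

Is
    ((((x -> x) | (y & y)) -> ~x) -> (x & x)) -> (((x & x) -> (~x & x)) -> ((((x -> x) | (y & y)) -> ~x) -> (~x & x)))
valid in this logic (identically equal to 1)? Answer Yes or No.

Yes

x = 0, y = 0 ↦ 1
x = 0, y = 1/2 ↦ 1
x = 0, y = 1 ↦ 1
x = 1/2, y = 0 ↦ 1
x = 1/2, y = 1/2 ↦ 1
x = 1/2, y = 1 ↦ 1
x = 1, y = 0 ↦ 1
x = 1, y = 1/2 ↦ 1
x = 1, y = 1 ↦ 1
Every assignment gives a value ≥ 1.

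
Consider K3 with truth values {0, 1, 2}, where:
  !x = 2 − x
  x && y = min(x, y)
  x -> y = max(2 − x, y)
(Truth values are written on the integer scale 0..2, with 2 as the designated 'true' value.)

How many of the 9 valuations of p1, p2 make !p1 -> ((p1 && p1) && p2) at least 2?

p1 = 0, p2 = 0 ↦ 0  <
p1 = 0, p2 = 1 ↦ 0  <
p1 = 0, p2 = 2 ↦ 0  <
p1 = 1, p2 = 0 ↦ 1  <
p1 = 1, p2 = 1 ↦ 1  <
p1 = 1, p2 = 2 ↦ 1  <
p1 = 2, p2 = 0 ↦ 2  ≥
p1 = 2, p2 = 1 ↦ 2  ≥
p1 = 2, p2 = 2 ↦ 2  ≥
So 3 of the 9 assignments meet the threshold.

3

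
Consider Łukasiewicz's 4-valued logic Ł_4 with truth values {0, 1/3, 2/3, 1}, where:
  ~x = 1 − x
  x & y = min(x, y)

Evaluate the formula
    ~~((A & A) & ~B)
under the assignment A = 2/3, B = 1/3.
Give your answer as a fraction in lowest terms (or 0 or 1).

A & A = 2/3 & 2/3 = 2/3
~B = ~1/3 = 2/3
(A & A) & ~B = 2/3 & 2/3 = 2/3
~((A & A) & ~B) = ~2/3 = 1/3
~~((A & A) & ~B) = ~1/3 = 2/3

2/3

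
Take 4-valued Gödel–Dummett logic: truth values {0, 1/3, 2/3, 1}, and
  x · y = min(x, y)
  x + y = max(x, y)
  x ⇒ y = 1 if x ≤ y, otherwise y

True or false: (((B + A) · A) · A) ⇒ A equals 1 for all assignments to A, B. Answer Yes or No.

Yes

A = 0, B = 0 ↦ 1
A = 0, B = 1/3 ↦ 1
A = 0, B = 2/3 ↦ 1
A = 0, B = 1 ↦ 1
A = 1/3, B = 0 ↦ 1
A = 1/3, B = 1/3 ↦ 1
A = 1/3, B = 2/3 ↦ 1
A = 1/3, B = 1 ↦ 1
A = 2/3, B = 0 ↦ 1
A = 2/3, B = 1/3 ↦ 1
A = 2/3, B = 2/3 ↦ 1
A = 2/3, B = 1 ↦ 1
A = 1, B = 0 ↦ 1
A = 1, B = 1/3 ↦ 1
A = 1, B = 2/3 ↦ 1
A = 1, B = 1 ↦ 1
Every assignment gives a value ≥ 1.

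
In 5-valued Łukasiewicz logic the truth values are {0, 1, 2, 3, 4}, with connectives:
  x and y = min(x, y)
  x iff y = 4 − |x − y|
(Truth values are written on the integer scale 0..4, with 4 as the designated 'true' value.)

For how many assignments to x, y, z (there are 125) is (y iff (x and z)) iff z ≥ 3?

value 4: 32 assignments (counts)
value 3: 41 assignments (counts)
value 2: 30 assignments
value 1: 15 assignments
value 0: 7 assignments
So 73 of the 125 assignments meet the threshold.

73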